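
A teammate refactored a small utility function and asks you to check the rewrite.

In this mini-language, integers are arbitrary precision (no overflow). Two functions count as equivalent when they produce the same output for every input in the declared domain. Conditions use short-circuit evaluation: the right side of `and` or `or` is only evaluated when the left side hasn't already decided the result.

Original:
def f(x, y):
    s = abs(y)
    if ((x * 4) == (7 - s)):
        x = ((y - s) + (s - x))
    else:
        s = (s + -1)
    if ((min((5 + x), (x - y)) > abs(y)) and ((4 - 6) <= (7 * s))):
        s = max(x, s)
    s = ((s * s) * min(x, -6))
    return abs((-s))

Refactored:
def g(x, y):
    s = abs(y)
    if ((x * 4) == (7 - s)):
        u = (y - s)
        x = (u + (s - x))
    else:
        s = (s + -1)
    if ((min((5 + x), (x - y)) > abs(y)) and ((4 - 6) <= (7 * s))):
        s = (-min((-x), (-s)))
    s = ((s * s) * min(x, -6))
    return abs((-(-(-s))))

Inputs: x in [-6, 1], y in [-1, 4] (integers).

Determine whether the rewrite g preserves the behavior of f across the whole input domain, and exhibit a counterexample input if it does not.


Comparing the listings, the differences include: min/max/abs usage differs, plus local variable names differ, plus statement counts differ.
One worked example (x=-2, y=0) — f: s becomes 0; next ((x * 4) == (7 - s)) evaluates to false; next s becomes -1; next ((min((5 + x), (x - y)) > abs(y)) and ((4 - 6) <= (7 * s))) evaluates to false; next s becomes -6; next final value 6; g: s becomes 0; next ((x * 4) == (7 - s)) evaluates to false; next s becomes -1; next ((min((5 + x), (x - y)) > abs(y)) and ((4 - 6) <= (7 * s))) evaluates to false; next s becomes -6; next final value 6; agreement on 6.
Checked all 48 inputs in the declared domain: the outputs agree on every one.
verdict: equivalent


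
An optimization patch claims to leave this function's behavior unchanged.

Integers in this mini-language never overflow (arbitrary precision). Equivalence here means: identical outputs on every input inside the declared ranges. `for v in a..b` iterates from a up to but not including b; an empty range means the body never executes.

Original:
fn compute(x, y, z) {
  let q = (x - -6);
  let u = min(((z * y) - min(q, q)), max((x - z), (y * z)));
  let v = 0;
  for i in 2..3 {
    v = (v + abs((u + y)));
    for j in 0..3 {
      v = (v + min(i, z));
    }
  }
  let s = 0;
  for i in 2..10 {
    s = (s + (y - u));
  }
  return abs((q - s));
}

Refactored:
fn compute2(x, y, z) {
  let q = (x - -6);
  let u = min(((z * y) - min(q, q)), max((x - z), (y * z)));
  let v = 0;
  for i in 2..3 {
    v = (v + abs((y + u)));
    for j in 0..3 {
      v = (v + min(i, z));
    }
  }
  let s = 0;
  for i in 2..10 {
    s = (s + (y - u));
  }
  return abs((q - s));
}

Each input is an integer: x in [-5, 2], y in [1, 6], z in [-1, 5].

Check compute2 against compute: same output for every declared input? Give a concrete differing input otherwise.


This is a faithful refactor — same computation, different form, but the computed results match everywhere.
One worked example (x=1, y=4, z=3) — compute: q = 7; u = 5; v = 0; [i=2]; v = 9; [j=0]; v = 11; [j=1]; v = 13; [j=2]; v = 15; s = 0; [i=2]; s = -1; [i=3]; s = -2; [i=4]; s = -3; [i=5]; s = -4; [i=6]; s = -5; [i=7]; s = -6; [i=8]; s = -7; [i=9]; s = -8; return 15; compute2: q = 7; u = 5; v = 0; [i=2]; v = 9; [j=0]; v = 11; [j=1]; v = 13; [j=2]; v = 15; s = 0; [i=2]; s = -1; [i=3]; s = -2; [i=4]; s = -3; [i=5]; s = -4; [i=6]; s = -5; [i=7]; s = -6; [i=8]; s = -7; [i=9]; s = -8; return 15; agreement on 15.
Every one of the 336 inputs gives matching results.
verdict: equivalent


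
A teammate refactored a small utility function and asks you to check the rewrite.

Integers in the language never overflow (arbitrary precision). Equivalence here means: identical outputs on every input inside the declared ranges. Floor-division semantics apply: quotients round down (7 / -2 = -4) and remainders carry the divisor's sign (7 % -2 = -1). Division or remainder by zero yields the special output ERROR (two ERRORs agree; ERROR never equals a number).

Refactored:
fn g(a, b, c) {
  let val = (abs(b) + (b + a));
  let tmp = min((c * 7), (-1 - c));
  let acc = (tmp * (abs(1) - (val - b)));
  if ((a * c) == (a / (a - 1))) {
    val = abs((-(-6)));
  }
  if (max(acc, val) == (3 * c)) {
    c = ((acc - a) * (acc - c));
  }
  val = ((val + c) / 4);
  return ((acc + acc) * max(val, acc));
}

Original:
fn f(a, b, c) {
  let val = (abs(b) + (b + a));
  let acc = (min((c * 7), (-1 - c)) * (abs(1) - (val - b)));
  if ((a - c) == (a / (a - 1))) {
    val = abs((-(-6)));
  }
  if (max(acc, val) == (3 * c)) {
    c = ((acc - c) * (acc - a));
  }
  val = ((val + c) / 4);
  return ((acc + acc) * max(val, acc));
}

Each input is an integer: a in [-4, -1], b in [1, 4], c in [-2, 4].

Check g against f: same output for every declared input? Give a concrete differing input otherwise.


The rewrite breaks on a=-4, b=1, c=0, where the results are 8 and -8.
f: val=-2, then acc=-4, then ((a - c) == (a / (a - 1))) is false, then (max(acc, val) == (3 * c)) is false, then val=-1, then returns 8
g: val=-2, then tmp=-1, then acc=-4, then ((a * c) == (a / (a - 1))) is true, then val=6, then (max(acc, val) == (3 * c)) is false, then val=1, then returns -8
verdict: not equivalent; witness: a=-4, b=1, c=0


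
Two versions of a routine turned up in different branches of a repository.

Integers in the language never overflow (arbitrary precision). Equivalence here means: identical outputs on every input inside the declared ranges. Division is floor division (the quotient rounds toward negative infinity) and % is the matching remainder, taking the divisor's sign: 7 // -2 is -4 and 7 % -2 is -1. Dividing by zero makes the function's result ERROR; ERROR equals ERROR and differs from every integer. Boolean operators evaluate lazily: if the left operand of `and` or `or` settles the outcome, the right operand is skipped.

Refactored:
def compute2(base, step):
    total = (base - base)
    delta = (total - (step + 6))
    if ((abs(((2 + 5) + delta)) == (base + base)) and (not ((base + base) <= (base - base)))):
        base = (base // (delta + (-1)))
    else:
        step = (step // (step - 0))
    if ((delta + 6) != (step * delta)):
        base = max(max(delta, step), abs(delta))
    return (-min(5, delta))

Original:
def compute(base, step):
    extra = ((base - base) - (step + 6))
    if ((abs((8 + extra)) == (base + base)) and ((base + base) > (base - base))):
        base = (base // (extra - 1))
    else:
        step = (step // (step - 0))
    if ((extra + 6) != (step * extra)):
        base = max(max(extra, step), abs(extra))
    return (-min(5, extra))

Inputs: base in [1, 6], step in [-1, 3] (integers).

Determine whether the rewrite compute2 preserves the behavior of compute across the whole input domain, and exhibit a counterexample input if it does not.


On input base=1, step=0, compute returns 6 while compute2 returns ERROR.
verdict: not equivalent; witness: base=1, step=0


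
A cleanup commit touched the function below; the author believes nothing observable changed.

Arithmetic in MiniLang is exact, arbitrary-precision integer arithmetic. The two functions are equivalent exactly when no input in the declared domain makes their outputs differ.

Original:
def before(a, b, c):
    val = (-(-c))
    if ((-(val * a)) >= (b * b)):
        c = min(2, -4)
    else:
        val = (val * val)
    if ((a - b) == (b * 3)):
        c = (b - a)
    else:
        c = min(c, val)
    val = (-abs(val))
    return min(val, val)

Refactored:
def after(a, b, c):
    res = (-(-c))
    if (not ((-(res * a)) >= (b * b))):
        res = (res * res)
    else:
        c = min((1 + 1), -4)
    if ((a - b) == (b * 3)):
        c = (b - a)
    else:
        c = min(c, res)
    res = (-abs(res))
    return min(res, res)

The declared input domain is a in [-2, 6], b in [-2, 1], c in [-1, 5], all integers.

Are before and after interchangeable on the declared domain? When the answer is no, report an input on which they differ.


Side by side, the visible changes include: constant usage differs; boolean connective usage differs; local variable names differ; arithmetic usage differs.
As a probe, take a=1, b=-1, c=2: before runs val becomes 2; next ((-(val * a)) >= (b * b)) evaluates to false; next val becomes 4; next ((a - b) == (b * 3)) evaluates to false; next c becomes 2; next val becomes -4; next final value -4; after runs res becomes 2; next (not ((-(res * a)) >= (b * b))) evaluates to true; next res becomes 4; next ((a - b) == (b * 3)) evaluates to false; next c becomes 2; next res becomes -4; next final value -4; both end at -4.
Checked all 252 inputs in the declared domain: the outputs agree on every one.
verdict: equivalent


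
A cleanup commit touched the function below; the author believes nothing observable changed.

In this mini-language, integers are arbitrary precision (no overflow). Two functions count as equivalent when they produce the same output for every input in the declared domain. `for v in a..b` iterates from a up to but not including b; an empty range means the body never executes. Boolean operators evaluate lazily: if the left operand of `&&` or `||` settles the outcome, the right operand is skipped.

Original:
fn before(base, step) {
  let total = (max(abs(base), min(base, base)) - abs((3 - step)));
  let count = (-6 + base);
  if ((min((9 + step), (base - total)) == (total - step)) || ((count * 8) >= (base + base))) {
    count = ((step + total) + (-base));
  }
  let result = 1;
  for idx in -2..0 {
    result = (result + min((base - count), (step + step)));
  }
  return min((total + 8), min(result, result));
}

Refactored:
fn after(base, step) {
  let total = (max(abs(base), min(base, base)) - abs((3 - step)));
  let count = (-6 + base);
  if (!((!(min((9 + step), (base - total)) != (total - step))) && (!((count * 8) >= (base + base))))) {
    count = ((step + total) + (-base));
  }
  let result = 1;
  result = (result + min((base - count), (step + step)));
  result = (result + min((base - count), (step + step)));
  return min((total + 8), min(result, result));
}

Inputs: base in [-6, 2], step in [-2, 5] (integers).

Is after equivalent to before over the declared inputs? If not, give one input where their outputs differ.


Try base=-6, step=-2.
before: total = 1; count = -12; ((min((9 + step), (base - total)) == (total - step)) || ((count * 8) >= (base + base))) -> false; result = 1; [idx=-2]; result = -3; [idx=-1]; result = -7; return -7
after: total = 1; count = -12; (!((!(min((9 + step), (base - total)) != (total - step))) && (!((count * 8) >= (base + base))))) -> true; count = 5; result = 1; result = -10; result = -21; return -21
-7 vs -21 — the two versions disagree here.
verdict: not equivalent; witness: base=-6, step=-2


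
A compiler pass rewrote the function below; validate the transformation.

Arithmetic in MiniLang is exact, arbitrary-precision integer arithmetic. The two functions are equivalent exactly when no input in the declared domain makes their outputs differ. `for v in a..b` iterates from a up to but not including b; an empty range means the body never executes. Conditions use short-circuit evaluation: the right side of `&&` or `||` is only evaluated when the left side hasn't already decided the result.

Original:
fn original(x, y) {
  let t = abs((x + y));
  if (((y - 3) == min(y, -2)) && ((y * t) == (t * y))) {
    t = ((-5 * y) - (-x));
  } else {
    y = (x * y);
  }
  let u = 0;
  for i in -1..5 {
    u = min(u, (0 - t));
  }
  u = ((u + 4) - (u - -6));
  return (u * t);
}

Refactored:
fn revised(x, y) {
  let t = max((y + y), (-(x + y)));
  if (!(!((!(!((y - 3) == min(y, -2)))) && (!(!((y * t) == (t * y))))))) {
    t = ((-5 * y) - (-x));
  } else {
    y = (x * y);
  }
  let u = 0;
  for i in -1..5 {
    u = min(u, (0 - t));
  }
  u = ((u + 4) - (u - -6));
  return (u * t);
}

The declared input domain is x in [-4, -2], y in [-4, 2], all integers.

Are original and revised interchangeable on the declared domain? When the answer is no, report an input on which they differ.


x=-4, y=2 yields -4 from original but -8 from revised.
verdict: not equivalent; witness: x=-4, y=2


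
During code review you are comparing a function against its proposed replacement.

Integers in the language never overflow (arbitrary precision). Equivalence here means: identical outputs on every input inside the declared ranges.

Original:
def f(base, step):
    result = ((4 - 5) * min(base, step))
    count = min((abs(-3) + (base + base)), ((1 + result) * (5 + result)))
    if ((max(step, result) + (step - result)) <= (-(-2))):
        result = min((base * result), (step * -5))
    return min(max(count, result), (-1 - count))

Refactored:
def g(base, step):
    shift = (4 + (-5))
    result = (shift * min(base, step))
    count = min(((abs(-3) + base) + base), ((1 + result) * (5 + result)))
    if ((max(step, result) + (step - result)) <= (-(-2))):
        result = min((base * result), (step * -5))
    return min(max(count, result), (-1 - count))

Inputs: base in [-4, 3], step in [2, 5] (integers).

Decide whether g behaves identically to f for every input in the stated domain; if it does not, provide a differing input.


The two versions differ — the changes include local variable names differ, and arithmetic usage differs, and statement counts differ.
Tracing base=2, step=4: f: result becomes -2; next count becomes -3; next ((max(step, result) + (step - result)) <= (-(-2))) evaluates to false; next final value -2 | g: shift becomes -1; next result becomes -2; next count becomes -3; next ((max(step, result) + (step - result)) <= (-(-2))) evaluates to false; next final value -2 — matching result -2.
An exhaustive pass over the 32 declared inputs shows identical outputs.
verdict: equivalent


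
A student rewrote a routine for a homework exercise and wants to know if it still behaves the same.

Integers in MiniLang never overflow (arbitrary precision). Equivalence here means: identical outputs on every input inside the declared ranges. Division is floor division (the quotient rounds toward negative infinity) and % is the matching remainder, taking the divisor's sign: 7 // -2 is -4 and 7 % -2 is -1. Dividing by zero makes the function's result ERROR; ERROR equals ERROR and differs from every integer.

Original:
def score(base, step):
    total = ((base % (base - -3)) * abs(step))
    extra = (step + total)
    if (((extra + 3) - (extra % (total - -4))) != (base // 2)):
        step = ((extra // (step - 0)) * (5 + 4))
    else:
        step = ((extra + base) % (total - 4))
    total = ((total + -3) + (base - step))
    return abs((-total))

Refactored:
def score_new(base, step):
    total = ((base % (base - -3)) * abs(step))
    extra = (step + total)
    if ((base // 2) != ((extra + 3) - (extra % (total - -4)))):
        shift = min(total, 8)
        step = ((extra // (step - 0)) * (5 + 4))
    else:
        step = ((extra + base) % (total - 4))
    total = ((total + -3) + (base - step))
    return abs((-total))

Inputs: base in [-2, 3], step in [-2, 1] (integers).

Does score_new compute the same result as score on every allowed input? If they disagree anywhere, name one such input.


Among the additions is an assignment to `shift` whose value nothing reads, and its value is discarded.
One worked example (base=-2, step=-1) — score: total = 0; extra = -1; (((extra + 3) - (extra % (total - -4))) != (base // 2)) -> false; step = -3; total = -2; return 2; score_new: total = 0; extra = -1; ((base // 2) != ((extra + 3) - (extra % (total - -4)))) -> false; step = -3; total = -2; return 2; agreement on 2.
Sweeping the whole domain (24 inputs) finds no disagreement.
verdict: equivalent


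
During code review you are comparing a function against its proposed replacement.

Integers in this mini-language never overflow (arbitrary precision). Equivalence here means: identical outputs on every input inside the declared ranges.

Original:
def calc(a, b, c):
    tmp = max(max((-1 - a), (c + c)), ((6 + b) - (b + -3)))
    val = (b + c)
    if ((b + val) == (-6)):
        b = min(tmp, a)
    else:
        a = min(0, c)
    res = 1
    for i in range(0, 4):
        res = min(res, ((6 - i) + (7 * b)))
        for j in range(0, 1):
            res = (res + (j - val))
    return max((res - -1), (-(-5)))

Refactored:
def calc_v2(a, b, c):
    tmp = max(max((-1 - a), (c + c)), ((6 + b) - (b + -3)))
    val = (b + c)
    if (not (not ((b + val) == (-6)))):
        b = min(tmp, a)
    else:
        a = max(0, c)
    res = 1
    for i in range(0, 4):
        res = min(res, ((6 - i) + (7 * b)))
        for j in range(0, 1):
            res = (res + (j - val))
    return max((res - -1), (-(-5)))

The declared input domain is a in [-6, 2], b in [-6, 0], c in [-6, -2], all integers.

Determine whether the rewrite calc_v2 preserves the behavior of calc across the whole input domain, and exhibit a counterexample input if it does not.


Although `min(0, c)` became `max(0, c)`, no input in the stated domain can expose it.
One worked example (a=-1, b=0, c=-3) — calc: tmp becomes 9; next val becomes -3; next ((b + val) == (-6)) evaluates to false; next a becomes -3; next res becomes 1; next at i=0:; next res becomes 1; next at j=0:; next res becomes 4; next at i=1:; next res becomes 4; next at j=0:; next res becomes 7; next at i=2:; next res becomes 4; next at j=0:; next res becomes 7; next at i=3:; next res becomes 3; next at j=0:; next res becomes 6; next final value 7; calc_v2: tmp becomes 9; next val becomes -3; next (not (not ((b + val) == (-6)))) evaluates to false; next a becomes 0; next res becomes 1; next at i=0:; next res becomes 1; next at j=0:; next res becomes 4; next at i=1:; next res becomes 4; next at j=0:; next res becomes 7; next at i=2:; next res becomes 4; next at j=0:; next res becomes 7; next at i=3:; next res becomes 3; next at j=0:; next res becomes 6; next final value 7; agreement on 7.
Across all 315 domain points the two functions coincide.
verdict: equivalent


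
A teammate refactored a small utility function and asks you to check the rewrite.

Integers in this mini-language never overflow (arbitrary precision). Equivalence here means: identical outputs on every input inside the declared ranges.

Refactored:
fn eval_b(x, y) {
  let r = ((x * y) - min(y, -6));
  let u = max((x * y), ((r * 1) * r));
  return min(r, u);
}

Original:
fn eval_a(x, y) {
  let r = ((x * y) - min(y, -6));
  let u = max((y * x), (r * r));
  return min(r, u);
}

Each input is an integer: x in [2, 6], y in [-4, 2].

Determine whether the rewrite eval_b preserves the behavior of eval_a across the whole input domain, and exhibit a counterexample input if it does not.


Although arithmetic usage differs; also constant usage differs, 35/35 inputs agree.
verdict: equivalent


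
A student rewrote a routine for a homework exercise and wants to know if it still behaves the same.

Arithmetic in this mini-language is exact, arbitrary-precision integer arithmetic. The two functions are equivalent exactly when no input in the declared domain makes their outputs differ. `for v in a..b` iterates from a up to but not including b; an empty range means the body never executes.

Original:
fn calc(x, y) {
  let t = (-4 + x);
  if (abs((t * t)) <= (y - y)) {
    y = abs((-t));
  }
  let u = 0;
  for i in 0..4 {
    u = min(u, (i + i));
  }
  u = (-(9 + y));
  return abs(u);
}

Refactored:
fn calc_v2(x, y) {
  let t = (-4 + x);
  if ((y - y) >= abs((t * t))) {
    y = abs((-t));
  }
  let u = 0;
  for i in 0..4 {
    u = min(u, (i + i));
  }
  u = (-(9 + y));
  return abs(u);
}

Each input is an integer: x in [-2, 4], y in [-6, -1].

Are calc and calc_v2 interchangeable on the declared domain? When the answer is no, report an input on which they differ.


Behavior is preserved: although comparison usage differs, the outputs never diverge.
As a probe, take x=2, y=-4: calc runs t=-2, then (abs((t * t)) <= (y - y)) is false, then u=0, then (i=0), then u=0, then (i=1), then u=0, then (i=2), then u=0, then (i=3), then u=0, then u=-5, then returns 5; calc_v2 runs t=-2, then ((y - y) >= abs((t * t))) is false, then u=0, then (i=0), then u=0, then (i=1), then u=0, then (i=2), then u=0, then (i=3), then u=0, then u=-5, then returns 5; both end at 5.
An exhaustive pass over the 42 declared inputs shows identical outputs.
verdict: equivalent


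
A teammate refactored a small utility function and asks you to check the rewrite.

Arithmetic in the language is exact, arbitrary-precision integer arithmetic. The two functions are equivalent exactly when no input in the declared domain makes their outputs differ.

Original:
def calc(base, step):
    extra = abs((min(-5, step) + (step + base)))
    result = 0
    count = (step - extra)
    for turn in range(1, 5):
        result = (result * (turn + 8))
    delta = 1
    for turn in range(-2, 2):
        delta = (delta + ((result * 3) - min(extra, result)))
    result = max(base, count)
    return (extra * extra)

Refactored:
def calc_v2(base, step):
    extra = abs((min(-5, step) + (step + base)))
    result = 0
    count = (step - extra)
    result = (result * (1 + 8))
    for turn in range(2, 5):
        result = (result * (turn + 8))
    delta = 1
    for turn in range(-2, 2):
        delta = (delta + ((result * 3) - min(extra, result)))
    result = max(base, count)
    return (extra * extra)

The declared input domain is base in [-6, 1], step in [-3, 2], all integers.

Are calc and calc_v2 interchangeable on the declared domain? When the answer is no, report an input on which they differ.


Behavior is preserved: although loop structure differs; also statement counts differ; also arithmetic usage differs; also constant usage differs, the outputs never diverge.
Tracing base=0, step=1: calc: extra = 4; result = 0; count = -3; [turn=1]; result = 0; [turn=2]; result = 0; [turn=3]; result = 0; [turn=4]; result = 0; delta = 1; [turn=-2]; delta = 1; [turn=-1]; delta = 1; [turn=0]; delta = 1; [turn=1]; delta = 1; result = 0; return 16 | calc_v2: extra = 4; result = 0; count = -3; result = 0; [turn=2]; result = 0; [turn=3]; result = 0; [turn=4]; result = 0; delta = 1; [turn=-2]; delta = 1; [turn=-1]; delta = 1; [turn=0]; delta = 1; [turn=1]; delta = 1; result = 0; return 16 — matching result 16.
Across all 48 domain points the two functions coincide.
verdict: equivalent


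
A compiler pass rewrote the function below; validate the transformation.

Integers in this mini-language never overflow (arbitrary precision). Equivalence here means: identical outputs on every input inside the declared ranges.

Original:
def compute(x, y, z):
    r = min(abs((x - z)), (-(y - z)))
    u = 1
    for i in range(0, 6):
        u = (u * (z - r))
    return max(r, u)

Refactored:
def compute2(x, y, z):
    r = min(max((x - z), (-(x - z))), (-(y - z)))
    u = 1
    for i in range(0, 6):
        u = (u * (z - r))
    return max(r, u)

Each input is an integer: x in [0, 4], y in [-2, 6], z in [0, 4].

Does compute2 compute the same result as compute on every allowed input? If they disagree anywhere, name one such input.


Changes here: arithmetic usage differs; min/max/abs usage differs; the full 225-point sweep finds no disagreement.
verdict: equivalent


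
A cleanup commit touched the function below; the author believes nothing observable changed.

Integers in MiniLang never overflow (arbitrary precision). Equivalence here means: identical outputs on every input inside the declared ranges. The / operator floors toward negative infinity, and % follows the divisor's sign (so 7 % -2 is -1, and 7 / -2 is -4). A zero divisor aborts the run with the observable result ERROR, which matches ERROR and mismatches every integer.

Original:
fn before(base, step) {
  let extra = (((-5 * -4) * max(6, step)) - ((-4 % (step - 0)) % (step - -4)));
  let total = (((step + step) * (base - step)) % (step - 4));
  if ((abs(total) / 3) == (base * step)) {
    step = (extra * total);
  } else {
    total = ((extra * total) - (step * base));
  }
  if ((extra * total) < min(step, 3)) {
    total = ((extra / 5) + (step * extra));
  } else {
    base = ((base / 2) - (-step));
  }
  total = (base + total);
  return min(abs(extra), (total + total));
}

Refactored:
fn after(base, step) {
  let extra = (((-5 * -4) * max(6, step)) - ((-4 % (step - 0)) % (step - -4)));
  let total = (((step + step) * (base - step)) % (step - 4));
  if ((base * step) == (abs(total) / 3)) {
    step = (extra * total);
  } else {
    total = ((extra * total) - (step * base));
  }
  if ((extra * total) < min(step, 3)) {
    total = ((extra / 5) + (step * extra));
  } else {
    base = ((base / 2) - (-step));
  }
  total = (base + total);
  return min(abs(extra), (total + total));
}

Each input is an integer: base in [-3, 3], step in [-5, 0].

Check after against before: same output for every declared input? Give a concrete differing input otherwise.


Comparing the listings, the differences include: same computation, different form.
One worked example (base=0, step=-5) — before: extra becomes 120; next total becomes -5; next ((abs(total) / 3) == (base * step)) evaluates to false; next total becomes -600; next ((extra * total) < min(step, 3)) evaluates to true; next total becomes -576; next total becomes -576; next final value -1152; after: extra becomes 120; next total becomes -5; next ((base * step) == (abs(total) / 3)) evaluates to false; next total becomes -600; next ((extra * total) < min(step, 3)) evaluates to true; next total becomes -576; next total becomes -576; next final value -1152; agreement on -1152.
Across all 42 domain points the two functions coincide.
verdict: equivalent


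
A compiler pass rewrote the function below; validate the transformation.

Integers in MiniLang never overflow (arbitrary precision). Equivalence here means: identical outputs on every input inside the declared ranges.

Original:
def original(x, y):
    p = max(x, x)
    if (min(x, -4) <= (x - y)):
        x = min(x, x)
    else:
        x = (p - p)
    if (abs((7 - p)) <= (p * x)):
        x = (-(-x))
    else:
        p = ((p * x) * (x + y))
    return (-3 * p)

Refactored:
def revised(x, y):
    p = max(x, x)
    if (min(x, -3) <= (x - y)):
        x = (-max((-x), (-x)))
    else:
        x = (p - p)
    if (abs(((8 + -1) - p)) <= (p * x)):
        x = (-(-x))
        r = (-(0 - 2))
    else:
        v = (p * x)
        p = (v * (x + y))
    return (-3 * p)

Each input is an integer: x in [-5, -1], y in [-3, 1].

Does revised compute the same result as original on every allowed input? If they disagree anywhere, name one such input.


Try x=-3, y=1.
original: p=-3, then (min(x, -4) <= (x - y)) is true, then x=-3, then (abs((7 - p)) <= (p * x)) is false, then p=-18, then returns 54
revised: p=-3, then (min(x, -3) <= (x - y)) is false, then x=0, then (abs(((8 + -1) - p)) <= (p * x)) is false, then v=0, then p=0, then returns 0
54 and 0 differ, so these are not the same function on this domain.
verdict: not equivalent; witness: x=-3, y=1


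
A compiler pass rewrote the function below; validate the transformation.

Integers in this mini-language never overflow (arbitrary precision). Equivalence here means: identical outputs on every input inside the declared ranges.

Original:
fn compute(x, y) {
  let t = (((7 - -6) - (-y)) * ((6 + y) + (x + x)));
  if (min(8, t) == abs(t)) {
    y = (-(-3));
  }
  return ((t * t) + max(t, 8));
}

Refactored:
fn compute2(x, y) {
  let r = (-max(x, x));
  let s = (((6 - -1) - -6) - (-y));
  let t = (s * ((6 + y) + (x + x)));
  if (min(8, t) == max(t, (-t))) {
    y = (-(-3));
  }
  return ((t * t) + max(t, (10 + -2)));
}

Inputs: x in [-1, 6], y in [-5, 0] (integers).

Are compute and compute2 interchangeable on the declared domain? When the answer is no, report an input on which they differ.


Behavior is preserved: although constant usage differs; and statement counts differ; and min/max/abs usage differs; and arithmetic usage differs; and local variable names differ, the outputs never diverge.
Spot check at x=5, y=-2 — compute: t becomes 154; next (min(8, t) == abs(t)) evaluates to false; next final value 23870. compute2: r becomes -5; next s becomes 11; next t becomes 154; next (min(8, t) == max(t, (-t))) evaluates to false; next final value 23870. Both give 23870.
Across all 48 domain points the two functions coincide.
verdict: equivalent


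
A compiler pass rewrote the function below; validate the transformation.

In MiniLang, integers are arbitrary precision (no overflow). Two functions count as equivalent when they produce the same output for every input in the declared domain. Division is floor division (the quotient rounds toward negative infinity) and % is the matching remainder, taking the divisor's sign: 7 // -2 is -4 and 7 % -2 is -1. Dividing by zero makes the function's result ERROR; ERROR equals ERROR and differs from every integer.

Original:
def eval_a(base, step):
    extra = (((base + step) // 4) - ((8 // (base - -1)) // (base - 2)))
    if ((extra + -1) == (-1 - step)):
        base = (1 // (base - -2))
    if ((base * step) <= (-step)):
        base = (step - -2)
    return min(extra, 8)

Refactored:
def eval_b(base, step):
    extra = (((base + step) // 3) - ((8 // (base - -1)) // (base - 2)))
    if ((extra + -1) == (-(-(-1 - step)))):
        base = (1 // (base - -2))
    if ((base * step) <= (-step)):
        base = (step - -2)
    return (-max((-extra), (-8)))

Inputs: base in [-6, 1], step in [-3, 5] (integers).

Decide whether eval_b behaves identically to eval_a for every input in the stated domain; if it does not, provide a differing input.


At base=-6, step=-2: eval_a gives -2, eval_b gives -3.
verdict: not equivalent; witness: base=-6, step=-2


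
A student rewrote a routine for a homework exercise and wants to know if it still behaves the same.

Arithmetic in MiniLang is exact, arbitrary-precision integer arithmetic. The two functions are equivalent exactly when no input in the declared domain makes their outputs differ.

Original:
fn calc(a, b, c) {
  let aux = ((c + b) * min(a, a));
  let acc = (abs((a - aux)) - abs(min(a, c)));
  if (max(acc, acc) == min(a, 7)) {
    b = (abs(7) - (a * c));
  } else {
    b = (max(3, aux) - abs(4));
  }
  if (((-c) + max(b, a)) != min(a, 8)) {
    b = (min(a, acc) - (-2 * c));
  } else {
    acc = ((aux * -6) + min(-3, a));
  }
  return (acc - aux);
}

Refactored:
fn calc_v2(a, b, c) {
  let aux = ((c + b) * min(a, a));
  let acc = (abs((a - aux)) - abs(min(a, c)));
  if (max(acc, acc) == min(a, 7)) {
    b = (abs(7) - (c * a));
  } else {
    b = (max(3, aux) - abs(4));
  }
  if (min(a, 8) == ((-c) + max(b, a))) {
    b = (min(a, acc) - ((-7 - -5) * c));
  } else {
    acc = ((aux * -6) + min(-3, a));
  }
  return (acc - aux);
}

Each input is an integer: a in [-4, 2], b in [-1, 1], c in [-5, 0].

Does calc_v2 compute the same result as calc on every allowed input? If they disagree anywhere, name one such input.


Evaluate both at a=-4, b=-1, c=-5.
calc: aux=24, then acc=23, then (max(acc, acc) == min(a, 7)) is false, then b=20, then (((-c) + max(b, a)) != min(a, 8)) is true, then b=-14, then returns -1
calc_v2: aux=24, then acc=23, then (max(acc, acc) == min(a, 7)) is false, then b=20, then (min(a, 8) == ((-c) + max(b, a))) is false, then acc=-148, then returns -172
-1 and -172 differ, so these are not the same function on this domain.
verdict: not equivalent; witness: a=-4, b=-1, c=-5


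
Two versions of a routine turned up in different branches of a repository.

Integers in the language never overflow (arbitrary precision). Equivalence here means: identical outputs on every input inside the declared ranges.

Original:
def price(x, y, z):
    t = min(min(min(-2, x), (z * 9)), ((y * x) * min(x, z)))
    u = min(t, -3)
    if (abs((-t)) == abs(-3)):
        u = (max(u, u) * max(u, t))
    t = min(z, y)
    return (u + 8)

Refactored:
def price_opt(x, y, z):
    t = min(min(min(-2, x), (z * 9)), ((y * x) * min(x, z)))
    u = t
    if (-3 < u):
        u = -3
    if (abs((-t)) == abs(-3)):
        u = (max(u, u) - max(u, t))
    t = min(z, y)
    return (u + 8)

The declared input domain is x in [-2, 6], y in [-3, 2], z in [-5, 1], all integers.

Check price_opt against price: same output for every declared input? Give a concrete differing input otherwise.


These are not equivalent — on x=-1, y=-3, z=0 the outputs split (17 vs 8).
price: t := -3 | u := -3 | (abs((-t)) == abs(-3)): true | u := 9 | t := -3 | result 17
price_opt: t := -3 | u := -3 | (-3 < u): false | (abs((-t)) == abs(-3)): true | u := 0 | t := -3 | result 8
verdict: not equivalent; witness: x=-1, y=-3, z=0


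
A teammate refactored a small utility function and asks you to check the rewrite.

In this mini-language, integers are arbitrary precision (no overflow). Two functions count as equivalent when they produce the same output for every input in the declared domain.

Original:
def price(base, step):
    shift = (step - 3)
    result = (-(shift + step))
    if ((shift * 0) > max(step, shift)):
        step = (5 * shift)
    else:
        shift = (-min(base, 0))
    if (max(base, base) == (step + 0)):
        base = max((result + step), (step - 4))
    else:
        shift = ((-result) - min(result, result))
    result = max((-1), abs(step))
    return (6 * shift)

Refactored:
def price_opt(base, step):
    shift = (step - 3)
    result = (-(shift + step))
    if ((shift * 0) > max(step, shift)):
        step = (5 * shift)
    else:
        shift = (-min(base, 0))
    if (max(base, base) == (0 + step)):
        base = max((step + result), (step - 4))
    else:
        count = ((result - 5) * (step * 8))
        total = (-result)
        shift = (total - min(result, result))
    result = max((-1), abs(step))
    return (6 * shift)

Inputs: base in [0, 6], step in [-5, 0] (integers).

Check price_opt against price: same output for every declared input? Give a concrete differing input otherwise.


Equivalent — the differences include arithmetic usage differs, and constant usage differs, and local variable names differ, and statement counts differ, yet no declared input distinguishes the two.
One worked example (base=4, step=-1) — price: shift = -4; result = 5; ((shift * 0) > max(step, shift)) -> true; step = -20; (max(base, base) == (step + 0)) -> false; shift = -10; result = 20; return -60; price_opt: shift = -4; result = 5; ((shift * 0) > max(step, shift)) -> true; step = -20; (max(base, base) == (0 + step)) -> false; count = 0; total = -5; shift = -10; result = 20; return -60; agreement on -60.
Sweeping the whole domain (42 inputs) finds no disagreement.
verdict: equivalent


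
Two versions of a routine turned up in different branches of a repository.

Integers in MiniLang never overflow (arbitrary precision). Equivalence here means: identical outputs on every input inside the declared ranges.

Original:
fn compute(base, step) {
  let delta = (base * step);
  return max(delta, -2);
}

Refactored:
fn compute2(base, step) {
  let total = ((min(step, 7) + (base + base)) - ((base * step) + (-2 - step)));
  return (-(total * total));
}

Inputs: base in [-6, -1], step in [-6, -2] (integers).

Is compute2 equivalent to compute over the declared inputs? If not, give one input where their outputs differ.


Evaluate both at base=-6, step=-6.
compute: delta = 36; return 36
compute2: total = -58; return -3364
36 != -3364, so the rewrite changes behavior.
verdict: not equivalent; witness: base=-6, step=-6


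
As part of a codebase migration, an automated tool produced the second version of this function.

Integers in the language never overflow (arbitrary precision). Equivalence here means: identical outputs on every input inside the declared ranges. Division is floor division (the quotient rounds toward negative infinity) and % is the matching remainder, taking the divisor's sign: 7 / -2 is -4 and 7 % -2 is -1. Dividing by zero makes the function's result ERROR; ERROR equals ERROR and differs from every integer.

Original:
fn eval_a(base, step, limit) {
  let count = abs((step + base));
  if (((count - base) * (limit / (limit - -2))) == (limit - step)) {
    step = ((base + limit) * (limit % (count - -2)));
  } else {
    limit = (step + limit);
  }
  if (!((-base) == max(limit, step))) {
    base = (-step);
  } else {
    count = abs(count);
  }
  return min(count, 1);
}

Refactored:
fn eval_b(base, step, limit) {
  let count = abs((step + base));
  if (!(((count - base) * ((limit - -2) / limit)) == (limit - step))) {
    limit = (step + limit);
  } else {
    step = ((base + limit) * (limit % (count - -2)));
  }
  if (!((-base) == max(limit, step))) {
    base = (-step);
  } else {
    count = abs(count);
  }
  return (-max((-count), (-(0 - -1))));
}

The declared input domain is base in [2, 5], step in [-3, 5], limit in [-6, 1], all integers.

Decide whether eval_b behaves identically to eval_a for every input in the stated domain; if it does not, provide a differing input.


Consider the input base=2, step=-3, limit=-2.
eval_a: count becomes 1; next hits division by zero so the output is ERROR
eval_b: count becomes 1; next (!(((count - base) * ((limit - -2) / limit)) == (limit - step))) evaluates to true; next limit becomes -5; next (!((-base) == max(limit, step))) evaluates to true; next base becomes 3; next final value 1
ERROR vs 1 — the two versions disagree here.
verdict: not equivalent; witness: base=2, step=-3, limit=-2


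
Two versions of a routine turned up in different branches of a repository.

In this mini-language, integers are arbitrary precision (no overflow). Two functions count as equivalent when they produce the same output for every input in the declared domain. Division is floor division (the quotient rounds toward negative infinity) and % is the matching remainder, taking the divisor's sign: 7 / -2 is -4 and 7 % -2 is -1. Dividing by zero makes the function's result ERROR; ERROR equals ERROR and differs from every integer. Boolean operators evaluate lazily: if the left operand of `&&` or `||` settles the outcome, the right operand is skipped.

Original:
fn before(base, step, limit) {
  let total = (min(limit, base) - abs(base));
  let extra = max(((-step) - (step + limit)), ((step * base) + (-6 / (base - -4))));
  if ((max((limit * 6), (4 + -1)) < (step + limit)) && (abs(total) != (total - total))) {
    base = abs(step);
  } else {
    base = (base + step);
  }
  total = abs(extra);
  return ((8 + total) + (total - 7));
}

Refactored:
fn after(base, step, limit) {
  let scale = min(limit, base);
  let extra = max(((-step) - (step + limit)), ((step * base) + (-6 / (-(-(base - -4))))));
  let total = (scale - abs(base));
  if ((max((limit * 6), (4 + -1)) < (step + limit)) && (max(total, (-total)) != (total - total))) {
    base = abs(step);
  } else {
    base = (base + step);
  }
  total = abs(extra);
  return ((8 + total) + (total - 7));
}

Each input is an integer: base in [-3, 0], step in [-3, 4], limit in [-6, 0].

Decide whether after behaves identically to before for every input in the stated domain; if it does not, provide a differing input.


Changes here: statement counts differ, local variable names differ, min/max/abs usage differs; the full 224-point sweep finds no disagreement.
verdict: equivalent


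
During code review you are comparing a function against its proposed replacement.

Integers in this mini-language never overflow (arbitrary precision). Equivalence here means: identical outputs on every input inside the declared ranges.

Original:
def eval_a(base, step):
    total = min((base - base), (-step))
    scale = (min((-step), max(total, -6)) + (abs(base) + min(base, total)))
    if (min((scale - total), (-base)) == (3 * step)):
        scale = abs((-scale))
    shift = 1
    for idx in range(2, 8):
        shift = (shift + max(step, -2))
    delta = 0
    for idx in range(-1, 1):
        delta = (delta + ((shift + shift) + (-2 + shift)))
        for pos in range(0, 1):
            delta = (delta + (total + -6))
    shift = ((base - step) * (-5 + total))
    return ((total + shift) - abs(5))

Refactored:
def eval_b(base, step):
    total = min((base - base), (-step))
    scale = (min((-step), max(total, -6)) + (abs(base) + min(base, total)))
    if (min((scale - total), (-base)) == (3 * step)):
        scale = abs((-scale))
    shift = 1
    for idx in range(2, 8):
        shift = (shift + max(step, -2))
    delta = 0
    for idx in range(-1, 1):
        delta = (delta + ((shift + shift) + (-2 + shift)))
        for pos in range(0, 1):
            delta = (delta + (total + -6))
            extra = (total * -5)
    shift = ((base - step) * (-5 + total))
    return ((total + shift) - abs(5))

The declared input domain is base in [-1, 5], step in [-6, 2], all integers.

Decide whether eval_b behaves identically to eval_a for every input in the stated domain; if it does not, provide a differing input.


Comparing the listings, the differences include: statement counts differ; and local variable names differ; and arithmetic usage differs; and constant usage differs.
As a probe, take base=3, step=0: eval_a runs total becomes 0; next scale becomes 3; next (min((scale - total), (-base)) == (3 * step)) evaluates to false; next shift becomes 1; next at idx=2:; next shift becomes 1; next at idx=3:; next shift becomes 1; next at idx=4:; next shift becomes 1; next at idx=5:; next shift becomes 1; next at idx=6:; next shift becomes 1; next at idx=7:; next shift becomes 1; next delta becomes 0; next at idx=-1:; next delta becomes 1; next at pos=0:; next delta becomes -5; next at idx=0:; next delta becomes -4; next at pos=0:; next delta becomes -10; next shift becomes -15; next final value -20; eval_b runs total becomes 0; next scale becomes 3; next (min((scale - total), (-base)) == (3 * step)) evaluates to false; next shift becomes 1; next at idx=2:; next shift becomes 1; next at idx=3:; next shift becomes 1; next at idx=4:; next shift becomes 1; next at idx=5:; next shift becomes 1; next at idx=6:; next shift becomes 1; next at idx=7:; next shift becomes 1; next delta becomes 0; next at idx=-1:; next delta becomes 1; next at pos=0:; next delta becomes -5; next extra becomes 0; next at idx=0:; next delta becomes -4; next at pos=0:; next delta becomes -10; next extra becomes 0; next shift becomes -15; next final value -20; both end at -20.
Sweeping the whole domain (63 inputs) finds no disagreement.
verdict: equivalent
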